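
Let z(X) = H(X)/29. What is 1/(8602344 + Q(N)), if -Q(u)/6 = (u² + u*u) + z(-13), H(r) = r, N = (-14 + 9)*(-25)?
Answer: 29/244030554 ≈ 1.1884e-7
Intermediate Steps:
N = 125 (N = -5*(-25) = 125)
z(X) = X/29
Q(u) = 78/29 - 12*u² (Q(u) = -6*((u² + u*u) + (1/29)*(-13)) = -6*((u² + u²) - 13/29) = -6*(2*u² - 13/29) = -6*(-13/29 + 2*u²) = 78/29 - 12*u²)
1/(8602344 + Q(N)) = 1/(8602344 + (78/29 - 12*125²)) = 1/(8602344 + (78/29 - 12*15625)) = 1/(8602344 + (78/29 - 187500)) = 1/(8602344 - 5437422/29) = 1/(244030554/29) = 29/244030554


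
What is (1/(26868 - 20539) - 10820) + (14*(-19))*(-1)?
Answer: -66796265/6329 ≈ -10554.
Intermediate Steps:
(1/(26868 - 20539) - 10820) + (14*(-19))*(-1) = (1/6329 - 10820) - 266*(-1) = (1/6329 - 10820) + 266 = -68479779/6329 + 266 = -66796265/6329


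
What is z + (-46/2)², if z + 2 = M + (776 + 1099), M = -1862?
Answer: 540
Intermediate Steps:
z = 11 (z = -2 + (-1862 + (776 + 1099)) = -2 + (-1862 + 1875) = -2 + 13 = 11)
z + (-46/2)² = 11 + (-46/2)² = 11 + (-46*½)² = 11 + (-23)² = 11 + 529 = 540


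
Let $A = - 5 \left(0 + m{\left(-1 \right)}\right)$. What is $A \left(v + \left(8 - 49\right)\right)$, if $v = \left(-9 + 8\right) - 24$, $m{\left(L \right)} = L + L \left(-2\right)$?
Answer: $330$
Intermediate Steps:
$m{\left(L \right)} = - L$ ($m{\left(L \right)} = L - 2 L = - L$)
$v = -25$ ($v = -1 - 24 = -25$)
$A = -5$ ($A = - 5 \left(0 - -1\right) = - 5 \left(0 + 1\right) = \left(-5\right) 1 = -5$)
$A \left(v + \left(8 - 49\right)\right) = - 5 \left(-25 + \left(8 - 49\right)\right) = - 5 \left(-25 - 41\right) = \left(-5\right) \left(-66\right) = 330$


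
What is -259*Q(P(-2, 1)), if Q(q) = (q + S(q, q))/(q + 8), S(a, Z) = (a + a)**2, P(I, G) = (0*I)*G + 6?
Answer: -2775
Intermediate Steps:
P(I, G) = 6 (P(I, G) = 0*G + 6 = 0 + 6 = 6)
S(a, Z) = 4*a**2 (S(a, Z) = (2*a)**2 = 4*a**2)
Q(q) = (q + 4*q**2)/(8 + q) (Q(q) = (q + 4*q**2)/(q + 8) = (q + 4*q**2)/(8 + q))
-259*Q(P(-2, 1)) = -1554*(1 + 4*6)/(8 + 6) = -1554*(1 + 24)/14 = -1554*25/14 = -259*75/7 = -2775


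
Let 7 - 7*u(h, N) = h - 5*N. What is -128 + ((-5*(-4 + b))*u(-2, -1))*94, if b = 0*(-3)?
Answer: 6624/7 ≈ 946.29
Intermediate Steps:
u(h, N) = 1 - h/7 + 5*N/7 (u(h, N) = 1 - (h - 5*N)/7 = 1 + (-h/7 + 5*N/7) = 1 - h/7 + 5*N/7)
b = 0
-128 + ((-5*(-4 + b))*u(-2, -1))*94 = -128 + ((-5*(-4 + 0))*(1 - ⅐*(-2) + (5/7)*(-1)))*94 = -128 + ((-5*(-4))*(1 + 2/7 - 5/7))*94 = -128 + (20*(4/7))*94 = -128 + (80/7)*94 = -128 + 7520/7 = 6624/7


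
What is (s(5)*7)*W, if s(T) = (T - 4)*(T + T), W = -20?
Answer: -1400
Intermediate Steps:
s(T) = 2*T*(-4 + T) (s(T) = (-4 + T)*(2*T) = 2*T*(-4 + T))
(s(5)*7)*W = ((2*5*(-4 + 5))*7)*(-20) = ((2*5*1)*7)*(-20) = (10*7)*(-20) = 70*(-20) = -1400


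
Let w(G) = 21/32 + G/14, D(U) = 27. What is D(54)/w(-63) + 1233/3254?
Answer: -886599/133414 ≈ -6.6455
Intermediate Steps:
w(G) = 21/32 + G/14 (w(G) = 21*(1/32) + G*(1/14) = 21/32 + G/14)
D(54)/w(-63) + 1233/3254 = 27/(21/32 + (1/14)*(-63)) + 1233/3254 = 27/(21/32 - 9/2) + 1233*(1/3254) = 27/(-123/32) + 1233/3254 = 27*(-32/123) + 1233/3254 = -288/41 + 1233/3254 = -886599/133414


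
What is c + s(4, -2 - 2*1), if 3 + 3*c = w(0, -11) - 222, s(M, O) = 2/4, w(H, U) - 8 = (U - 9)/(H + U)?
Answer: -1567/22 ≈ -71.227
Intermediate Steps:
w(H, U) = 8 + (-9 + U)/(H + U) (w(H, U) = 8 + (U - 9)/(H + U) = 8 + (-9 + U)/(H + U))
s(M, O) = ½ (s(M, O) = 2*(¼) = ½)
c = -789/11 (c = -1 + ((-9 + 8*0 + 9*(-11))/(0 - 11) - 222)/3 = -1 + ((-9 + 0 - 99)/(-11) - 222)/3 = -1 + (-1/11*(-108) - 222)/3 = -1 + (108/11 - 222)/3 = -1 + (⅓)*(-2334/11) = -1 - 778/11 = -789/11 ≈ -71.727)
c + s(4, -2 - 2*1) = -789/11 + ½ = -1567/22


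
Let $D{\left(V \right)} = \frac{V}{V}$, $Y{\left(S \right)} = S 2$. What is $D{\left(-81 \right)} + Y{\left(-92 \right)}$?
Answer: $-183$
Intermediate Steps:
$Y{\left(S \right)} = 2 S$
$D{\left(V \right)} = 1$
$D{\left(-81 \right)} + Y{\left(-92 \right)} = 1 + 2 \left(-92\right) = 1 - 184 = -183$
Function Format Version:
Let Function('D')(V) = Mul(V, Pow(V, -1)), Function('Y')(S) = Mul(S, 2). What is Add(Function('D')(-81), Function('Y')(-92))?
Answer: -183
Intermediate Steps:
Function('Y')(S) = Mul(2, S)
Function('D')(V) = 1
Add(Function('D')(-81), Function('Y')(-92)) = Add(1, Mul(2, -92)) = Add(1, -184) = -183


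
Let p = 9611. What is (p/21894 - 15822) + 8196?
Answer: -166954033/21894 ≈ -7625.6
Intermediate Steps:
(p/21894 - 15822) + 8196 = (9611/21894 - 15822) + 8196 = -346397257/21894 + 8196 = -166954033/21894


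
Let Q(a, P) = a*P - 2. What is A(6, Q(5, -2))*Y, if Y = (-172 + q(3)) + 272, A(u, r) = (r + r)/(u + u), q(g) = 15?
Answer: -230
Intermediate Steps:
Q(a, P) = -2 + P*a (Q(a, P) = P*a - 2 = -2 + P*a)
A(u, r) = r/u (A(u, r) = (2*r)/((2*u)) = (2*r)*(1/(2*u)) = r/u)
Y = 115 (Y = (-172 + 15) + 272 = -157 + 272 = 115)
A(6, Q(5, -2))*Y = ((-2 - 2*5)/6)*115 = ((-2 - 10)*(⅙))*115 = -12*⅙*115 = -2*115 = -230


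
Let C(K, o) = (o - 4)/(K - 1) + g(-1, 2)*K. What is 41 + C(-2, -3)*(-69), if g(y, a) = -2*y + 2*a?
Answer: 708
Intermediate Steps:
C(K, o) = 6*K + (-4 + o)/(-1 + K) (C(K, o) = (o - 4)/(K - 1) + (-2*(-1) + 2*2)*K = (-4 + o)/(-1 + K) + (2 + 4)*K = (-4 + o)/(-1 + K) + 6*K = 6*K + (-4 + o)/(-1 + K))
41 + C(-2, -3)*(-69) = 41 + ((-4 - 3 - 6*(-2) + 6*(-2)²)/(-1 - 2))*(-69) = 41 + ((-4 - 3 + 12 + 6*4)/(-3))*(-69) = 41 - (-4 - 3 + 12 + 24)/3*(-69) = 41 - ⅓*29*(-69) = 41 - 29/3*(-69) = 41 + 667 = 708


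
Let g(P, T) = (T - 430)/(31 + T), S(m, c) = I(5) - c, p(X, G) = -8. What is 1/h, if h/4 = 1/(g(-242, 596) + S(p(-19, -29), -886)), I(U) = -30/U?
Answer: 275963/1254 ≈ 220.07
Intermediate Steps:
S(m, c) = -6 - c (S(m, c) = -30/5 - c = -30*⅕ - c = -6 - c)
g(P, T) = (-430 + T)/(31 + T)
h = 1254/275963 (h = 4/((-430 + 596)/(31 + 596) + (-6 - 1*(-886))) = 4/(166/627 + (-6 + 886)) = 4/((1/627)*166 + 880) = 4/(166/627 + 880) = 4/(551926/627) = 4*(627/551926) = 1254/275963 ≈ 0.0045441)
1/h = 1/(1254/275963) = 275963/1254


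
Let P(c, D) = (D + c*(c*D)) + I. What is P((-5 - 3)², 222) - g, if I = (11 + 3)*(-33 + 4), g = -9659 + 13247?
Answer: 905540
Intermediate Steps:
g = 3588
I = -406 (I = 14*(-29) = -406)
P(c, D) = -406 + D + D*c² (P(c, D) = (D + c*(c*D)) - 406 = (D + c*(D*c)) - 406 = (D + D*c²) - 406 = -406 + D + D*c²)
P((-5 - 3)², 222) - g = (-406 + 222 + 222*((-5 - 3)²)²) - 1*3588 = (-406 + 222 + 222*((-8)²)²) - 3588 = (-406 + 222 + 222*64²) - 3588 = (-406 + 222 + 222*4096) - 3588 = (-406 + 222 + 909312) - 3588 = 909128 - 3588 = 905540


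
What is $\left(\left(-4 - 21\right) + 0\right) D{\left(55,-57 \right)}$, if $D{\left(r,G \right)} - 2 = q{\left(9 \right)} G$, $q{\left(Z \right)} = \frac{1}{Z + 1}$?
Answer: $\frac{185}{2} \approx 92.5$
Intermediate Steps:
$q{\left(Z \right)} = \frac{1}{1 + Z}$
$D{\left(r,G \right)} = 2 + \frac{G}{10}$ ($D{\left(r,G \right)} = 2 + \frac{G}{1 + 9} = 2 + \frac{G}{10}$)
$\left(\left(-4 - 21\right) + 0\right) D{\left(55,-57 \right)} = \left(\left(-4 - 21\right) + 0\right) \left(2 + \frac{1}{10} \left(-57\right)\right) = \left(\left(-4 - 21\right) + 0\right) \left(2 - \frac{57}{10}\right) = \left(\left(-4 - 21\right) + 0\right) \left(- \frac{37}{10}\right) = \left(-25 + 0\right) \left(- \frac{37}{10}\right) = \left(-25\right) \left(- \frac{37}{10}\right) = \frac{185}{2}$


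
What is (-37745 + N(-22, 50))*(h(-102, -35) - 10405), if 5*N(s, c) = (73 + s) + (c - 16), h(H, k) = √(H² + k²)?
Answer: 392559840 - 37728*√11629 ≈ 3.8849e+8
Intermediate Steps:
N(s, c) = 57/5 + c/5 + s/5 (N(s, c) = ((73 + s) + (c - 16))/5 = ((73 + s) + (-16 + c))/5 = (57 + c + s)/5 = 57/5 + c/5 + s/5)
(-37745 + N(-22, 50))*(h(-102, -35) - 10405) = (-37745 + (57/5 + (⅕)*50 + (⅕)*(-22)))*(√((-102)² + (-35)²) - 10405) = (-37745 + (57/5 + 10 - 22/5))*(√(10404 + 1225) - 10405) = (-37745 + 17)*(√11629 - 10405) = -37728*(-10405 + √11629) = 392559840 - 37728*√11629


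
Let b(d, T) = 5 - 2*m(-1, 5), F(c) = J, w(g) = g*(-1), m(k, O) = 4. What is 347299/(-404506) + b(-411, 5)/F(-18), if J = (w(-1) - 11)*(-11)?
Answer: -9854102/11123915 ≈ -0.88585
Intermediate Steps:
w(g) = -g
J = 110 (J = (-1*(-1) - 11)*(-11) = (1 - 11)*(-11) = -10*(-11) = 110)
F(c) = 110
b(d, T) = -3 (b(d, T) = 5 - 2*4 = 5 - 8 = -3)
347299/(-404506) + b(-411, 5)/F(-18) = 347299/(-404506) - 3/110 = 347299*(-1/404506) - 3*1/110 = -347299/404506 - 3/110 = -9854102/11123915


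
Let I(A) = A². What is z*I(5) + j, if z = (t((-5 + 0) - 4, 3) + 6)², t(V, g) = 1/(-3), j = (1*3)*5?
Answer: 7360/9 ≈ 817.78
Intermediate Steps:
j = 15 (j = 3*5 = 15)
t(V, g) = -⅓
z = 289/9 (z = (-⅓ + 6)² = (17/3)² = 289/9 ≈ 32.111)
z*I(5) + j = (289/9)*5² + 15 = (289/9)*25 + 15 = 7225/9 + 15 = 7360/9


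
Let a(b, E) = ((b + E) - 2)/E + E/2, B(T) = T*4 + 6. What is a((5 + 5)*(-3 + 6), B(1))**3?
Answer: 85184/125 ≈ 681.47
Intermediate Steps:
B(T) = 6 + 4*T (B(T) = 4*T + 6 = 6 + 4*T)
a(b, E) = E/2 + (-2 + E + b)/E (a(b, E) = ((E + b) - 2)/E + E*(1/2) = (-2 + E + b)/E + E/2 = E/2 + (-2 + E + b)/E)
a((5 + 5)*(-3 + 6), B(1))**3 = ((-2 + (5 + 5)*(-3 + 6) + (6 + 4*1)*(2 + (6 + 4*1))/2)/(6 + 4*1))**3 = ((-2 + 10*3 + (6 + 4)*(2 + (6 + 4))/2)/(6 + 4))**3 = ((-2 + 30 + (1/2)*10*(2 + 10))/10)**3 = ((-2 + 30 + (1/2)*10*12)/10)**3 = ((-2 + 30 + 60)/10)**3 = ((1/10)*88)**3 = (44/5)**3 = 85184/125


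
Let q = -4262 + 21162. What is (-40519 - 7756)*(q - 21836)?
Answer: 238285400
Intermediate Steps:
q = 16900
(-40519 - 7756)*(q - 21836) = (-40519 - 7756)*(16900 - 21836) = -48275*(-4936) = 238285400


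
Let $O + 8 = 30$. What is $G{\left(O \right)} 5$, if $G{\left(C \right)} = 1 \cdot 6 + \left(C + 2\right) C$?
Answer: $2670$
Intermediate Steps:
$O = 22$ ($O = -8 + 30 = 22$)
$G{\left(C \right)} = 6 + C \left(2 + C\right)$ ($G{\left(C \right)} = 6 + \left(2 + C\right) C = 6 + C \left(2 + C\right)$)
$G{\left(O \right)} 5 = \left(6 + 22^{2} + 2 \cdot 22\right) 5 = \left(6 + 484 + 44\right) 5 = 534 \cdot 5 = 2670$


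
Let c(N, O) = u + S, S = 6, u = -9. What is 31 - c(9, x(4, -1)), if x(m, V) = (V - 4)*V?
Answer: 34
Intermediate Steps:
x(m, V) = V*(-4 + V) (x(m, V) = (-4 + V)*V = V*(-4 + V))
c(N, O) = -3 (c(N, O) = -9 + 6 = -3)
31 - c(9, x(4, -1)) = 31 - 1*(-3) = 31 + 3 = 34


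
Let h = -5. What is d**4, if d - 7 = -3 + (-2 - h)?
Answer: 2401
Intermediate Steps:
d = 7 (d = 7 + (-3 + (-2 - 1*(-5))) = 7 + (-3 + (-2 + 5)) = 7 + (-3 + 3) = 7 + 0 = 7)
d**4 = 7**4 = 2401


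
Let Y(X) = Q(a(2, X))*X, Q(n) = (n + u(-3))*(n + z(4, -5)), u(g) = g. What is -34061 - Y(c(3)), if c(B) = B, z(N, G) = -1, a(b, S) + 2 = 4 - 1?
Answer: -34061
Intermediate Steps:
a(b, S) = 1 (a(b, S) = -2 + (4 - 1) = -2 + 3 = 1)
Q(n) = (-1 + n)*(-3 + n) (Q(n) = (n - 3)*(n - 1) = (-3 + n)*(-1 + n) = (-1 + n)*(-3 + n))
Y(X) = 0 (Y(X) = (3 + 1**2 - 4*1)*X = (3 + 1 - 4)*X = 0*X = 0)
-34061 - Y(c(3)) = -34061 - 1*0 = -34061 + 0 = -34061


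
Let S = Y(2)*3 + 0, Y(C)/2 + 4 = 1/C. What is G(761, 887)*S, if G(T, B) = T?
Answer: -15981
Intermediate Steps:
Y(C) = -8 + 2/C
S = -21 (S = (-8 + 2/2)*3 + 0 = (-8 + 2*(½))*3 + 0 = (-8 + 1)*3 + 0 = -7*3 + 0 = -21 + 0 = -21)
G(761, 887)*S = 761*(-21) = -15981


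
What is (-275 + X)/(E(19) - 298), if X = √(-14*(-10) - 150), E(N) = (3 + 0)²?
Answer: 275/289 - I*√10/289 ≈ 0.95156 - 0.010942*I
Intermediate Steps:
E(N) = 9 (E(N) = 3² = 9)
X = I*√10 (X = √(140 - 150) = √(-10) = I*√10 ≈ 3.1623*I)
(-275 + X)/(E(19) - 298) = (-275 + I*√10)/(9 - 298) = (-275 + I*√10)/(-289) = (-275 + I*√10)*(-1/289) = 275/289 - I*√10/289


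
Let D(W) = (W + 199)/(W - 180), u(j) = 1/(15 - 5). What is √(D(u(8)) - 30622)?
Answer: I*√99108653231/1799 ≈ 174.99*I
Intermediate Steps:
u(j) = ⅒ (u(j) = 1/10 = ⅒)
D(W) = (199 + W)/(-180 + W)
√(D(u(8)) - 30622) = √((199 + ⅒)/(-180 + ⅒) - 30622) = √((1991/10)/(-1799/10) - 30622) = √(-10/1799*1991/10 - 30622) = √(-1991/1799 - 30622) = √(-55090969/1799) = I*√99108653231/1799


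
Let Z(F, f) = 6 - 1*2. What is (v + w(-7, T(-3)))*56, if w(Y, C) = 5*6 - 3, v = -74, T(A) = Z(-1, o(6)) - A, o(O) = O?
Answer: -2632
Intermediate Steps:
Z(F, f) = 4 (Z(F, f) = 6 - 2 = 4)
T(A) = 4 - A
w(Y, C) = 27 (w(Y, C) = 30 - 3 = 27)
(v + w(-7, T(-3)))*56 = (-74 + 27)*56 = -47*56 = -2632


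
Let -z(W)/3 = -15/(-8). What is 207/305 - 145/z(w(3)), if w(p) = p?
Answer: 72623/2745 ≈ 26.456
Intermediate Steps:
z(W) = -45/8 (z(W) = -(-45)/(-8) = -(-45)*(-1)/8 = -3*15/8 = -45/8)
207/305 - 145/z(w(3)) = 207/305 - 145/(-45/8) = 207*(1/305) - 145*(-8/45) = 207/305 + 232/9 = 72623/2745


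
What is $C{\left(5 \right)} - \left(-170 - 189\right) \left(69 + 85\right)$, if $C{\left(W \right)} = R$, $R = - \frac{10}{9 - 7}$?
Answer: $55281$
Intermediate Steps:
$R = -5$ ($R = - \frac{10}{2} = \left(-10\right) \frac{1}{2} = -5$)
$C{\left(W \right)} = -5$
$C{\left(5 \right)} - \left(-170 - 189\right) \left(69 + 85\right) = -5 - \left(-170 - 189\right) \left(69 + 85\right) = -5 - \left(-359\right) 154 = -5 - -55286 = -5 + 55286 = 55281$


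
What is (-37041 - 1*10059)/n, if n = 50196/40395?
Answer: -158550375/4183 ≈ -37904.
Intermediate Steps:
n = 16732/13465 (n = 50196*(1/40395) = 16732/13465 ≈ 1.2426)
(-37041 - 1*10059)/n = (-37041 - 1*10059)/(16732/13465) = (-37041 - 10059)*(13465/16732) = -47100*13465/16732 = -158550375/4183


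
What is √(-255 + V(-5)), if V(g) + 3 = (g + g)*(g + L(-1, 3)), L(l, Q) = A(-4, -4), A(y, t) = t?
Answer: 2*I*√42 ≈ 12.961*I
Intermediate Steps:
L(l, Q) = -4
V(g) = -3 + 2*g*(-4 + g) (V(g) = -3 + (g + g)*(g - 4) = -3 + (2*g)*(-4 + g) = -3 + 2*g*(-4 + g))
√(-255 + V(-5)) = √(-255 + (-3 - 8*(-5) + 2*(-5)²)) = √(-255 + (-3 + 40 + 2*25)) = √(-255 + (-3 + 40 + 50)) = √(-255 + 87) = √(-168) = 2*I*√42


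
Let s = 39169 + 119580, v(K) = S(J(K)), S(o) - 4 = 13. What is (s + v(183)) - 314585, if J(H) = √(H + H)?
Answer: -155819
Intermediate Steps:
J(H) = √2*√H (J(H) = √(2*H) = √2*√H)
S(o) = 17 (S(o) = 4 + 13 = 17)
v(K) = 17
s = 158749
(s + v(183)) - 314585 = (158749 + 17) - 314585 = 158766 - 314585 = -155819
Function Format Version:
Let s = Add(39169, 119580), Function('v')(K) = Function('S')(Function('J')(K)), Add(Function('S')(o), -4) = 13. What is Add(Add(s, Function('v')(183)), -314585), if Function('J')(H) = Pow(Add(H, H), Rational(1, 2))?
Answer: -155819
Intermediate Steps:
Function('J')(H) = Mul(Pow(2, Rational(1, 2)), Pow(H, Rational(1, 2))) (Function('J')(H) = Pow(Mul(2, H), Rational(1, 2)) = Mul(Pow(2, Rational(1, 2)), Pow(H, Rational(1, 2))))
Function('S')(o) = 17 (Function('S')(o) = Add(4, 13) = 17)
Function('v')(K) = 17
s = 158749
Add(Add(s, Function('v')(183)), -314585) = Add(Add(158749, 17), -314585) = Add(158766, -314585) = -155819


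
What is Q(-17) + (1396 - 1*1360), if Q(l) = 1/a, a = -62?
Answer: 2231/62 ≈ 35.984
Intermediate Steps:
Q(l) = -1/62 (Q(l) = 1/(-62) = -1/62)
Q(-17) + (1396 - 1*1360) = -1/62 + (1396 - 1*1360) = -1/62 + (1396 - 1360) = -1/62 + 36 = 2231/62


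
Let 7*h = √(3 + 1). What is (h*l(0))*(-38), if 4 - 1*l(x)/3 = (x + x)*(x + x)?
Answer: -912/7 ≈ -130.29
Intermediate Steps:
h = 2/7 (h = √(3 + 1)/7 = √4/7 = (⅐)*2 = 2/7 ≈ 0.28571)
l(x) = 12 - 12*x² (l(x) = 12 - 3*(x + x)*(x + x) = 12 - 3*2*x*2*x = 12 - 12*x²)
(h*l(0))*(-38) = (2*(12 - 12*0²)/7)*(-38) = (2*(12 - 12*0)/7)*(-38) = (2*(12 + 0)/7)*(-38) = ((2/7)*12)*(-38) = (24/7)*(-38) = -912/7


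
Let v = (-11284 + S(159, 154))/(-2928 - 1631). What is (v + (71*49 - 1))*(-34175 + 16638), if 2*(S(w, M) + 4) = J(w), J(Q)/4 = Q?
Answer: -278262595364/4559 ≈ -6.1036e+7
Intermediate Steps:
J(Q) = 4*Q
S(w, M) = -4 + 2*w (S(w, M) = -4 + (4*w)/2 = -4 + 2*w)
v = 10970/4559 (v = (-11284 + (-4 + 2*159))/(-2928 - 1631) = (-11284 + (-4 + 318))/(-4559) = (-11284 + 314)*(-1/4559) = -10970*(-1/4559) = 10970/4559 ≈ 2.4062)
(v + (71*49 - 1))*(-34175 + 16638) = (10970/4559 + (71*49 - 1))*(-34175 + 16638) = (10970/4559 + (3479 - 1))*(-17537) = (10970/4559 + 3478)*(-17537) = (15867172/4559)*(-17537) = -278262595364/4559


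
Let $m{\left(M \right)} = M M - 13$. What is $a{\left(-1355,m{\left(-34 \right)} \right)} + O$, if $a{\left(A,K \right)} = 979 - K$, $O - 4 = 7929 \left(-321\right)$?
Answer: $-2545369$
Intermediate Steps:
$m{\left(M \right)} = -13 + M^{2}$ ($m{\left(M \right)} = M^{2} - 13 = -13 + M^{2}$)
$O = -2545205$ ($O = 4 + 7929 \left(-321\right) = 4 - 2545209 = -2545205$)
$a{\left(-1355,m{\left(-34 \right)} \right)} + O = \left(979 - \left(-13 + \left(-34\right)^{2}\right)\right) - 2545205 = \left(979 - \left(-13 + 1156\right)\right) - 2545205 = \left(979 - 1143\right) - 2545205 = -164 - 2545205 = -2545369$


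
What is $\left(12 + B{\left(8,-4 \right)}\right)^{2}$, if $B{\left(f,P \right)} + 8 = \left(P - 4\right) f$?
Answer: $3600$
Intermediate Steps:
$B{\left(f,P \right)} = -8 + f \left(-4 + P\right)$ ($B{\left(f,P \right)} = -8 + \left(P - 4\right) f = -8 + \left(-4 + P\right) f = -8 + f \left(-4 + P\right)$)
$\left(12 + B{\left(8,-4 \right)}\right)^{2} = \left(12 - 72\right)^{2} = \left(-60\right)^{2} = 3600$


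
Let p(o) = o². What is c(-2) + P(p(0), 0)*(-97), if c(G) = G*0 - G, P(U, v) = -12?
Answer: 1166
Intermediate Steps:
c(G) = -G (c(G) = 0 - G = -G)
c(-2) + P(p(0), 0)*(-97) = -1*(-2) - 12*(-97) = 2 + 1164 = 1166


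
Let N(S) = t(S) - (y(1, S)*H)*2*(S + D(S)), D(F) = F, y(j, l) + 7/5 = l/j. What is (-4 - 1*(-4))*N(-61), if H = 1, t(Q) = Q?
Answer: 0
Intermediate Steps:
y(j, l) = -7/5 + l/j
N(S) = S - 2*S*(-14/5 + 2*S) (N(S) = S - ((-7/5 + S/1)*1)*2*(S + S) = S - ((-7/5 + S*1)*1)*2*2*S = S - ((-7/5 + S)*1)*2*2*S = S - (-7/5 + S)*2*2*S = S - (-14/5 + 2*S)*2*S = S - 2*S*(-14/5 + 2*S))
(-4 - 1*(-4))*N(-61) = (-4 - 1*(-4))*((⅕)*(-61)*(33 - 20*(-61))) = (-4 + 4)*((⅕)*(-61)*(33 + 1220)) = 0*((⅕)*(-61)*1253) = 0*(-76433/5) = 0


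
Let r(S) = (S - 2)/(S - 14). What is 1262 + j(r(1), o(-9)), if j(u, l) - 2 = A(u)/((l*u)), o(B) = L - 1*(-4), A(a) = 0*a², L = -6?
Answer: 1264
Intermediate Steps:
r(S) = (-2 + S)/(-14 + S)
A(a) = 0
o(B) = -2 (o(B) = -6 - 1*(-4) = -6 + 4 = -2)
j(u, l) = 2 (j(u, l) = 2 + 0/((l*u)) = 2 + 0*(1/(l*u)) = 2 + 0 = 2)
1262 + j(r(1), o(-9)) = 1262 + 2 = 1264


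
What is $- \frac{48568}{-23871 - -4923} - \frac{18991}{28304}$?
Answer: $\frac{253706801}{134076048} \approx 1.8923$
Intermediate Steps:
$- \frac{48568}{-23871 - -4923} - \frac{18991}{28304} = - \frac{48568}{-23871 + 4923} - \frac{18991}{28304} = - \frac{48568}{-18948} - \frac{18991}{28304} = \left(-48568\right) \left(- \frac{1}{18948}\right) - \frac{18991}{28304} = \frac{12142}{4737} - \frac{18991}{28304} = \frac{253706801}{134076048}$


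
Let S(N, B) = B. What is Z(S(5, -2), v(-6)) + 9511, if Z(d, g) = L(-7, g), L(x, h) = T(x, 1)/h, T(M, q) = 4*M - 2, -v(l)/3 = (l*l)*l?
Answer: 1027183/108 ≈ 9511.0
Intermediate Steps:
v(l) = -3*l**3 (v(l) = -3*l*l*l = -3*l**2*l = -3*l**3)
T(M, q) = -2 + 4*M
L(x, h) = (-2 + 4*x)/h
Z(d, g) = -30/g (Z(d, g) = 2*(-1 + 2*(-7))/g = 2*(-1 - 14)/g = 2*(-15)/g = -30/g)
Z(S(5, -2), v(-6)) + 9511 = -30/((-3*(-6)**3)) + 9511 = -30/((-3*(-216))) + 9511 = -30/648 + 9511 = -30*1/648 + 9511 = -5/108 + 9511 = 1027183/108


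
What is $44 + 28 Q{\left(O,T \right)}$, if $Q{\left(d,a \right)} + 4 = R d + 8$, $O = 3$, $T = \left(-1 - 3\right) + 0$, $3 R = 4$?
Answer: $268$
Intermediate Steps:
$R = \frac{4}{3}$ ($R = \frac{1}{3} \cdot 4 = \frac{4}{3} \approx 1.3333$)
$T = -4$ ($T = -4 + 0 = -4$)
$Q{\left(d,a \right)} = 4 + \frac{4 d}{3}$ ($Q{\left(d,a \right)} = -4 + \left(\frac{4 d}{3} + 8\right) = -4 + \left(8 + \frac{4 d}{3}\right) = 4 + \frac{4 d}{3}$)
$44 + 28 Q{\left(O,T \right)} = 44 + 28 \left(4 + \frac{4}{3} \cdot 3\right) = 44 + 28 \left(4 + 4\right) = 44 + 28 \cdot 8 = 44 + 224 = 268$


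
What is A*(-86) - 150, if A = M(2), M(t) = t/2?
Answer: -236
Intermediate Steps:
M(t) = t/2 (M(t) = t*(½) = t/2)
A = 1 (A = (½)*2 = 1)
A*(-86) - 150 = 1*(-86) - 150 = -86 - 150 = -236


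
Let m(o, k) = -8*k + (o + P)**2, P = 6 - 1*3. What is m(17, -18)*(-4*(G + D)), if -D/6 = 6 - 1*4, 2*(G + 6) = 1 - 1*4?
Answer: 42432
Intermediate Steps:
P = 3 (P = 6 - 3 = 3)
m(o, k) = (3 + o)**2 - 8*k (m(o, k) = -8*k + (o + 3)**2 = -8*k + (3 + o)**2 = (3 + o)**2 - 8*k)
G = -15/2 (G = -6 + (1 - 1*4)/2 = -6 + (1 - 4)/2 = -6 + (1/2)*(-3) = -6 - 3/2 = -15/2 ≈ -7.5000)
D = -12 (D = -6*(6 - 1*4) = -6*(6 - 4) = -6*2 = -12)
m(17, -18)*(-4*(G + D)) = ((3 + 17)**2 - 8*(-18))*(-4*(-15/2 - 12)) = (20**2 + 144)*(-4*(-39/2)) = (400 + 144)*78 = 544*78 = 42432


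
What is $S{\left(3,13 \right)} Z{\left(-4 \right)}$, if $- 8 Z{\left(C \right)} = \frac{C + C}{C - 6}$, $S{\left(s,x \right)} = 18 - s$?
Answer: $- \frac{3}{2} \approx -1.5$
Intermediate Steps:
$Z{\left(C \right)} = - \frac{C}{4 \left(-6 + C\right)}$ ($Z{\left(C \right)} = - \frac{\left(C + C\right) \frac{1}{C - 6}}{8} = - \frac{2 C \frac{1}{-6 + C}}{8} = - \frac{C}{4 \left(-6 + C\right)}$)
$S{\left(3,13 \right)} Z{\left(-4 \right)} = \left(18 - 3\right) \left(\left(-1\right) \left(-4\right) \frac{1}{-24 + 4 \left(-4\right)}\right) = \left(18 - 3\right) \left(\left(-1\right) \left(-4\right) \frac{1}{-24 - 16}\right) = 15 \left(\left(-1\right) \left(-4\right) \frac{1}{-40}\right) = 15 \left(\left(-1\right) \left(-4\right) \left(- \frac{1}{40}\right)\right) = 15 \left(- \frac{1}{10}\right) = - \frac{3}{2}$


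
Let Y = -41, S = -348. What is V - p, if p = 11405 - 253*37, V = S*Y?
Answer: 12224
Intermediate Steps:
V = 14268 (V = -348*(-41) = 14268)
p = 2044 (p = 11405 - 1*9361 = 11405 - 9361 = 2044)
V - p = 14268 - 1*2044 = 14268 - 2044 = 12224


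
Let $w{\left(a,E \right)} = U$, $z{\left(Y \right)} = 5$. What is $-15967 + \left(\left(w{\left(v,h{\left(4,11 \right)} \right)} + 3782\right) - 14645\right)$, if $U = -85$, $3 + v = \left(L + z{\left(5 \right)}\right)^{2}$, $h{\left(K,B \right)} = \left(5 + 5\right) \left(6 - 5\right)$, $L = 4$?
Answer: $-26915$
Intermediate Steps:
$h{\left(K,B \right)} = 10$ ($h{\left(K,B \right)} = 10 \cdot 1 = 10$)
$v = 78$ ($v = -3 + \left(4 + 5\right)^{2} = -3 + 9^{2} = -3 + 81 = 78$)
$w{\left(a,E \right)} = -85$
$-15967 + \left(\left(w{\left(v,h{\left(4,11 \right)} \right)} + 3782\right) - 14645\right) = -15967 + \left(\left(-85 + 3782\right) - 14645\right) = -15967 + \left(3697 - 14645\right) = -15967 - 10948 = -26915$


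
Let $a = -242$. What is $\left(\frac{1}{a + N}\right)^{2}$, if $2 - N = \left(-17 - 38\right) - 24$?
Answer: $\frac{1}{25921} \approx 3.8579 \cdot 10^{-5}$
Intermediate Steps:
$N = 81$ ($N = 2 - \left(\left(-17 - 38\right) - 24\right) = 2 - \left(-55 - 24\right) = 2 - -79 = 2 + 79 = 81$)
$\left(\frac{1}{a + N}\right)^{2} = \left(\frac{1}{-242 + 81}\right)^{2} = \left(\frac{1}{-161}\right)^{2} = \left(- \frac{1}{161}\right)^{2} = \frac{1}{25921}$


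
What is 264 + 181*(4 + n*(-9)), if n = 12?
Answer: -18560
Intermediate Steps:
264 + 181*(4 + n*(-9)) = 264 + 181*(4 + 12*(-9)) = 264 + 181*(4 - 108) = 264 + 181*(-104) = 264 - 18824 = -18560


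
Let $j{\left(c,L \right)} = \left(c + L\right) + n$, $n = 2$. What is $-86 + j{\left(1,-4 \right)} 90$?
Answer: $-176$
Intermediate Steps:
$j{\left(c,L \right)} = 2 + L + c$ ($j{\left(c,L \right)} = \left(c + L\right) + 2 = \left(L + c\right) + 2 = 2 + L + c$)
$-86 + j{\left(1,-4 \right)} 90 = -86 + \left(2 - 4 + 1\right) 90 = -86 - 90 = -176$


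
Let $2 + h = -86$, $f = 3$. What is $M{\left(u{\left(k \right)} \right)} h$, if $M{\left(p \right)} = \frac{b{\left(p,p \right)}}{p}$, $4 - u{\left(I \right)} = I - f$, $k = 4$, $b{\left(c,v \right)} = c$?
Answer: $-88$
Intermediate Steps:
$h = -88$ ($h = -2 - 86 = -88$)
$u{\left(I \right)} = 7 - I$ ($u{\left(I \right)} = 4 - \left(I - 3\right) = 4 - \left(-3 + I\right) = 7 - I$)
$M{\left(p \right)} = 1$ ($M{\left(p \right)} = \frac{p}{p} = 1$)
$M{\left(u{\left(k \right)} \right)} h = 1 \left(-88\right) = -88$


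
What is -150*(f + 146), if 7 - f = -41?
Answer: -29100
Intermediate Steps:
f = 48 (f = 7 - 1*(-41) = 7 + 41 = 48)
-150*(f + 146) = -150*(48 + 146) = -150*194 = -29100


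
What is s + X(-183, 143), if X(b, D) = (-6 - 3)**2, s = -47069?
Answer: -46988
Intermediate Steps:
X(b, D) = 81 (X(b, D) = (-9)**2 = 81)
s + X(-183, 143) = -47069 + 81 = -46988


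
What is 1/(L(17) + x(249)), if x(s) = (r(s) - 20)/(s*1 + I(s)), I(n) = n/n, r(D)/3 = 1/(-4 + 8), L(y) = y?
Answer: 1000/16923 ≈ 0.059091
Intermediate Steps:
r(D) = 3/4 (r(D) = 3/(-4 + 8) = 3/4)
I(n) = 1
x(s) = -77/(4*(1 + s)) (x(s) = (3/4 - 20)/(s*1 + 1) = -77/(4*(s + 1)) = -77/(4*(1 + s)))
1/(L(17) + x(249)) = 1/(17 - 77/(4 + 4*249)) = 1/(17 - 77/(4 + 996)) = 1/(17 - 77/1000) = 1/(16923/1000) = 1000/16923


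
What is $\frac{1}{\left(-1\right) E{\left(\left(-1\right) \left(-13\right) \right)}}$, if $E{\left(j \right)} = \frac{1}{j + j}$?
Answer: $-26$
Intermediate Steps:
$E{\left(j \right)} = \frac{1}{2 j}$
$\frac{1}{\left(-1\right) E{\left(\left(-1\right) \left(-13\right) \right)}} = \frac{1}{\left(-1\right) \frac{1}{2 \left(\left(-1\right) \left(-13\right)\right)}} = \frac{1}{\left(-1\right) \frac{1}{2 \cdot 13}} = \frac{1}{\left(-1\right) \frac{1}{2} \cdot \frac{1}{13}} = \frac{1}{\left(-1\right) \frac{1}{26}} = \frac{1}{- \frac{1}{26}} = -26$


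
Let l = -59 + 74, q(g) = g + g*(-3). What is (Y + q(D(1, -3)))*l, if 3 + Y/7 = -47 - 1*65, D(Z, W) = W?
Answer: -11985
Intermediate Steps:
Y = -805 (Y = -21 + 7*(-47 - 1*65) = -21 + 7*(-47 - 65) = -21 + 7*(-112) = -21 - 784 = -805)
q(g) = -2*g (q(g) = g - 3*g = -2*g)
l = 15
(Y + q(D(1, -3)))*l = (-805 - 2*(-3))*15 = (-805 + 6)*15 = -799*15 = -11985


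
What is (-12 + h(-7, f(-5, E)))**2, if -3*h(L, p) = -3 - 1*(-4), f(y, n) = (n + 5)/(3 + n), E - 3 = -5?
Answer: 1369/9 ≈ 152.11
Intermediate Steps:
E = -2 (E = 3 - 5 = -2)
f(y, n) = (5 + n)/(3 + n)
h(L, p) = -1/3 (h(L, p) = -(-3 - 1*(-4))/3 = -(-3 + 4)/3 = -1/3*1 = -1/3)
(-12 + h(-7, f(-5, E)))**2 = (-12 - 1/3)**2 = (-37/3)**2 = 1369/9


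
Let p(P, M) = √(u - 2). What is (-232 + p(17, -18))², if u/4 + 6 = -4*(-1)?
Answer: (232 - I*√10)² ≈ 53814.0 - 1467.3*I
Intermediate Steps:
u = -8 (u = -24 + 4*(-4*(-1)) = -24 + 4*4 = -24 + 16 = -8)
p(P, M) = I*√10 (p(P, M) = √(-8 - 2) = √(-10) = I*√10)
(-232 + p(17, -18))² = (-232 + I*√10)²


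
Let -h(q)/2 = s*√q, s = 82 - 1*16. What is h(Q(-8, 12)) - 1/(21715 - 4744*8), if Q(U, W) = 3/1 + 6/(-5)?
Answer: 1/16237 - 396*√5/5 ≈ -177.10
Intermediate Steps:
s = 66 (s = 82 - 16 = 66)
Q(U, W) = 9/5 (Q(U, W) = 3*1 + 6*(-⅕) = 3 - 6/5 = 9/5)
h(q) = -132*√q
h(Q(-8, 12)) - 1/(21715 - 4744*8) = -396*√5/5 - 1/(21715 - 4744*8) = -396*√5/5 - 1/(21715 - 37952) = -396*√5/5 - 1/(-16237) = -396*√5/5 - 1*(-1/16237) = -396*√5/5 + 1/16237 = 1/16237 - 396*√5/5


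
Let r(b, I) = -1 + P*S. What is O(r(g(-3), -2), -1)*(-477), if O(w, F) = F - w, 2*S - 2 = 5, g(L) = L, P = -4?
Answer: -6678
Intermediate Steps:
S = 7/2 (S = 1 + (1/2)*5 = 1 + 5/2 = 7/2 ≈ 3.5000)
r(b, I) = -15 (r(b, I) = -1 - 4*7/2 = -1 - 14 = -15)
O(r(g(-3), -2), -1)*(-477) = (-1 - 1*(-15))*(-477) = (-1 + 15)*(-477) = 14*(-477) = -6678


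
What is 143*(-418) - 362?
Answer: -60136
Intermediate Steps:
143*(-418) - 362 = -59774 - 362 = -60136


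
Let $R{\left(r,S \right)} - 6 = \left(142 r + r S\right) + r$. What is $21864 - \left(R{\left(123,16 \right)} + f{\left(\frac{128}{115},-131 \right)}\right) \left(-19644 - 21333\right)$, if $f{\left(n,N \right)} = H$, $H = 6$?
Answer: $801900777$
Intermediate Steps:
$R{\left(r,S \right)} = 6 + 143 r + S r$ ($R{\left(r,S \right)} = 6 + \left(\left(142 r + r S\right) + r\right) = 6 + \left(\left(142 r + S r\right) + r\right) = 6 + \left(143 r + S r\right) = 6 + 143 r + S r$)
$f{\left(n,N \right)} = 6$
$21864 - \left(R{\left(123,16 \right)} + f{\left(\frac{128}{115},-131 \right)}\right) \left(-19644 - 21333\right) = 21864 - \left(\left(6 + 143 \cdot 123 + 16 \cdot 123\right) + 6\right) \left(-19644 - 21333\right) = 21864 - \left(\left(6 + 17589 + 1968\right) + 6\right) \left(-40977\right) = 21864 - \left(19563 + 6\right) \left(-40977\right) = 21864 - 19569 \left(-40977\right) = 21864 - -801878913 = 21864 + 801878913 = 801900777$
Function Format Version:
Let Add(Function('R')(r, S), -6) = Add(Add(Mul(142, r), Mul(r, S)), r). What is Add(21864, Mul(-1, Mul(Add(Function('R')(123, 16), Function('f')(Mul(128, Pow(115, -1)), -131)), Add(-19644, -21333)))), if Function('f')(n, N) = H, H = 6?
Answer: 801900777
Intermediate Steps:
Function('R')(r, S) = Add(6, Mul(143, r), Mul(S, r)) (Function('R')(r, S) = Add(6, Add(Add(Mul(142, r), Mul(r, S)), r)) = Add(6, Add(Add(Mul(142, r), Mul(S, r)), r)) = Add(6, Add(Mul(143, r), Mul(S, r))) = Add(6, Mul(143, r), Mul(S, r)))
Function('f')(n, N) = 6
Add(21864, Mul(-1, Mul(Add(Function('R')(123, 16), Function('f')(Mul(128, Pow(115, -1)), -131)), Add(-19644, -21333)))) = Add(21864, Mul(-1, Mul(Add(Add(6, Mul(143, 123), Mul(16, 123)), 6), Add(-19644, -21333)))) = Add(21864, Mul(-1, Mul(Add(Add(6, 17589, 1968), 6), -40977))) = Add(21864, Mul(-1, Mul(Add(19563, 6), -40977))) = Add(21864, Mul(-1, Mul(19569, -40977))) = Add(21864, Mul(-1, -801878913)) = Add(21864, 801878913) = 801900777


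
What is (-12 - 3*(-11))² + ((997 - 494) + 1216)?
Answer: 2160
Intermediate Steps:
(-12 - 3*(-11))² + ((997 - 494) + 1216) = (-12 + 33)² + (503 + 1216) = 21² + 1719 = 441 + 1719 = 2160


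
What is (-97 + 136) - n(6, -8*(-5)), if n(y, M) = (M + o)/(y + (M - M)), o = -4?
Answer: 33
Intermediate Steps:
n(y, M) = (-4 + M)/y (n(y, M) = (M - 4)/(y + (M - M)) = (-4 + M)/(y + 0) = (-4 + M)/y)
(-97 + 136) - n(6, -8*(-5)) = (-97 + 136) - (-4 - 8*(-5))/6 = 39 - (-4 + 40)/6 = 39 - 36/6 = 39 - 1*6 = 39 - 6 = 33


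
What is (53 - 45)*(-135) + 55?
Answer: -1025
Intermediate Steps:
(53 - 45)*(-135) + 55 = 8*(-135) + 55 = -1080 + 55 = -1025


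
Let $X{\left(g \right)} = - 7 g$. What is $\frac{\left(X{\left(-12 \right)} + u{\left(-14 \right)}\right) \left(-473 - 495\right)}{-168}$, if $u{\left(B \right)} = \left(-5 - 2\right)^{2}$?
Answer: $\frac{2299}{3} \approx 766.33$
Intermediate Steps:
$u{\left(B \right)} = 49$ ($u{\left(B \right)} = \left(-5 - 2\right)^{2} = \left(-7\right)^{2} = 49$)
$\frac{\left(X{\left(-12 \right)} + u{\left(-14 \right)}\right) \left(-473 - 495\right)}{-168} = \frac{\left(\left(-7\right) \left(-12\right) + 49\right) \left(-473 - 495\right)}{-168} = \left(84 + 49\right) \left(-968\right) \left(- \frac{1}{168}\right) = 133 \left(-968\right) \left(- \frac{1}{168}\right) = \left(-128744\right) \left(- \frac{1}{168}\right) = \frac{2299}{3}$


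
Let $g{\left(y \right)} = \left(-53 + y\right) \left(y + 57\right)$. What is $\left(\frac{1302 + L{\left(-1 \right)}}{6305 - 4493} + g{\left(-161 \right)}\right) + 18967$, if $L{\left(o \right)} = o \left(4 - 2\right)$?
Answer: $\frac{18674344}{453} \approx 41224.0$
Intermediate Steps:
$L{\left(o \right)} = 2 o$ ($L{\left(o \right)} = o 2 = 2 o$)
$g{\left(y \right)} = \left(-53 + y\right) \left(57 + y\right)$
$\left(\frac{1302 + L{\left(-1 \right)}}{6305 - 4493} + g{\left(-161 \right)}\right) + 18967 = \left(\frac{1302 + 2 \left(-1\right)}{6305 - 4493} + \left(-3021 + \left(-161\right)^{2} + 4 \left(-161\right)\right)\right) + 18967 = \left(\frac{1302 - 2}{1812} - -22256\right) + 18967 = \left(1300 \cdot \frac{1}{1812} + 22256\right) + 18967 = \left(\frac{325}{453} + 22256\right) + 18967 = \frac{10082293}{453} + 18967 = \frac{18674344}{453}$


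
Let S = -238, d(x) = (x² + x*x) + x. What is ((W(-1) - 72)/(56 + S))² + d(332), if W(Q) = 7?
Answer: 43272905/196 ≈ 2.2078e+5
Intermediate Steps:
d(x) = x + 2*x² (d(x) = (x² + x²) + x = 2*x² + x = x + 2*x²)
((W(-1) - 72)/(56 + S))² + d(332) = ((7 - 72)/(56 - 238))² + 332*(1 + 2*332) = (-65/(-182))² + 332*(1 + 664) = (-65*(-1/182))² + 332*665 = (5/14)² + 220780 = 25/196 + 220780 = 43272905/196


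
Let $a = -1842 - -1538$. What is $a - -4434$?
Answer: $4130$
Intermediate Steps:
$a = -304$ ($a = -1842 + 1538 = -304$)
$a - -4434 = -304 - -4434 = -304 + 4434 = 4130$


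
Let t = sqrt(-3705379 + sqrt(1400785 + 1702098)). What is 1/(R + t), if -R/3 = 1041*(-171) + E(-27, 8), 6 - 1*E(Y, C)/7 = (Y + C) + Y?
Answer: 1/(532941 + I*sqrt(3705379 - sqrt(3102883))) ≈ 1.8764e-6 - 6.776e-9*I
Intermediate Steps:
E(Y, C) = 42 - 14*Y - 7*C (E(Y, C) = 42 - 7*((Y + C) + Y) = 42 - 7*((C + Y) + Y) = 42 - 7*(C + 2*Y) = 42 + (-14*Y - 7*C) = 42 - 14*Y - 7*C)
t = sqrt(-3705379 + sqrt(3102883)) ≈ 1924.5*I
R = 532941 (R = -3*(1041*(-171) + (42 - 14*(-27) - 7*8)) = -3*(-178011 + (42 + 378 - 56)) = -3*(-178011 + 364) = -3*(-177647) = 532941)
1/(R + t) = 1/(532941 + sqrt(-3705379 + sqrt(3102883)))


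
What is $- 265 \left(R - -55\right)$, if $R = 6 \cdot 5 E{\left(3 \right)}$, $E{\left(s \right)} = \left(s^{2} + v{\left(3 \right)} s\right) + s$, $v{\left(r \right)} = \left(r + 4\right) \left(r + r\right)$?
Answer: $-1111675$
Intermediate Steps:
$v{\left(r \right)} = 2 r \left(4 + r\right)$ ($v{\left(r \right)} = \left(4 + r\right) 2 r = 2 r \left(4 + r\right)$)
$E{\left(s \right)} = s^{2} + 43 s$ ($E{\left(s \right)} = \left(s^{2} + 2 \cdot 3 \left(4 + 3\right) s\right) + s = \left(s^{2} + 2 \cdot 3 \cdot 7 s\right) + s = \left(s^{2} + 42 s\right) + s = s^{2} + 43 s$)
$R = 4140$ ($R = 6 \cdot 5 \cdot 3 \left(43 + 3\right) = 30 \cdot 3 \cdot 46 = 30 \cdot 138 = 4140$)
$- 265 \left(R - -55\right) = - 265 \left(4140 - -55\right) = - 265 \left(4140 + 55\right) = \left(-265\right) 4195 = -1111675$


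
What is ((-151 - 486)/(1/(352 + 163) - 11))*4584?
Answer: 62658505/236 ≈ 2.6550e+5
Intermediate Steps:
((-151 - 486)/(1/(352 + 163) - 11))*4584 = -637/(1/515 - 11)*4584 = -637/(-5664/515)*4584 = -637*(-515/5664)*4584 = (328055/5664)*4584 = 62658505/236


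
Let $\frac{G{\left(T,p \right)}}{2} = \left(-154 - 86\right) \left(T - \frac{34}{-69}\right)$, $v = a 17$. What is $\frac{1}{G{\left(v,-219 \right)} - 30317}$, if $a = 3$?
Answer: $- \frac{23}{1265771} \approx -1.8171 \cdot 10^{-5}$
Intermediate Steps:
$v = 51$ ($v = 3 \cdot 17 = 51$)
$G{\left(T,p \right)} = - \frac{5440}{23} - 480 T$ ($G{\left(T,p \right)} = 2 \left(-154 - 86\right) \left(T - \frac{34}{-69}\right) = 2 \left(- 240 \left(T - - \frac{34}{69}\right)\right) = 2 \left(- 240 \left(T + \frac{34}{69}\right)\right) = 2 \left(- 240 \left(\frac{34}{69} + T\right)\right) = 2 \left(- \frac{2720}{23} - 240 T\right) = - \frac{5440}{23} - 480 T$)
$\frac{1}{G{\left(v,-219 \right)} - 30317} = \frac{1}{\left(- \frac{5440}{23} - 24480\right) - 30317} = \frac{1}{- \frac{568480}{23} - 30317} = \frac{1}{- \frac{1265771}{23}} = - \frac{23}{1265771}$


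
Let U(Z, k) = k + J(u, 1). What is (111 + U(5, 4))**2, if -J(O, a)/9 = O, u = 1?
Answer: 11236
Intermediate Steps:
J(O, a) = -9*O
U(Z, k) = -9 + k (U(Z, k) = k - 9*1 = k - 9 = -9 + k)
(111 + U(5, 4))**2 = (111 + (-9 + 4))**2 = (111 - 5)**2 = 106**2 = 11236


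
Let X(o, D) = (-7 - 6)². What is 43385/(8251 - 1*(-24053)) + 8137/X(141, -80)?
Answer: 270189713/5459376 ≈ 49.491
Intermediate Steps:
X(o, D) = 169 (X(o, D) = (-13)² = 169)
43385/(8251 - 1*(-24053)) + 8137/X(141, -80) = 43385/(8251 - 1*(-24053)) + 8137/169 = 43385/(8251 + 24053) + 8137*(1/169) = 43385/32304 + 8137/169 = 270189713/5459376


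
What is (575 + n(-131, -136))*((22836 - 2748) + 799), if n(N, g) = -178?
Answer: 8292139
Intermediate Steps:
(575 + n(-131, -136))*((22836 - 2748) + 799) = (575 - 178)*((22836 - 2748) + 799) = 397*(20088 + 799) = 397*20887 = 8292139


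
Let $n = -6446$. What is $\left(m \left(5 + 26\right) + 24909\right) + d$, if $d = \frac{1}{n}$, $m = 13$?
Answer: $\frac{163161151}{6446} \approx 25312.0$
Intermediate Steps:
$d = - \frac{1}{6446}$ ($d = \frac{1}{-6446} = - \frac{1}{6446} \approx -0.00015514$)
$\left(m \left(5 + 26\right) + 24909\right) + d = \left(13 \left(5 + 26\right) + 24909\right) - \frac{1}{6446} = \left(13 \cdot 31 + 24909\right) - \frac{1}{6446} = \left(403 + 24909\right) - \frac{1}{6446} = 25312 - \frac{1}{6446} = \frac{163161151}{6446}$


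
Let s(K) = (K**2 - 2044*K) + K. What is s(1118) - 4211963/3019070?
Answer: -3122175452463/3019070 ≈ -1.0342e+6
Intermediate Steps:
s(K) = K**2 - 2043*K
s(1118) - 4211963/3019070 = 1118*(-2043 + 1118) - 4211963/3019070 = 1118*(-925) - 4211963/3019070 = -1034150 - 1*4211963/3019070 = -1034150 - 4211963/3019070 = -3122175452463/3019070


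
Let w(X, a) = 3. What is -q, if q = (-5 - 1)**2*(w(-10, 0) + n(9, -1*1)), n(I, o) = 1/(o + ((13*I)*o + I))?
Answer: -11736/109 ≈ -107.67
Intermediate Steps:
n(I, o) = 1/(I + o + 13*I*o) (n(I, o) = 1/(o + (13*I*o + I)) = 1/(o + (I + 13*I*o)) = 1/(I + o + 13*I*o))
q = 11736/109 (q = (-5 - 1)**2*(3 + 1/(9 - 1*1 + 13*9*(-1*1))) = (-6)**2*(3 + 1/(9 - 1 + 13*9*(-1))) = 36*(3 + 1/(9 - 1 - 117)) = 36*(3 + 1/(-109)) = 36*(3 - 1/109) = 36*(326/109) = 11736/109 ≈ 107.67)
-q = -1*11736/109 = -11736/109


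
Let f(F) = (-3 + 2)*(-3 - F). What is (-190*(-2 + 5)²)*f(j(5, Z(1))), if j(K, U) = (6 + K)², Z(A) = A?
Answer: -212040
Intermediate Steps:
f(F) = 3 + F (f(F) = -(-3 - F) = 3 + F)
(-190*(-2 + 5)²)*f(j(5, Z(1))) = (-190*(-2 + 5)²)*(3 + (6 + 5)²) = (-190*3²)*(3 + 11²) = (-190*9)*(3 + 121) = -1710*124 = -212040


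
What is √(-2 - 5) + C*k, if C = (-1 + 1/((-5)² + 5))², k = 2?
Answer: 841/450 + I*√7 ≈ 1.8689 + 2.6458*I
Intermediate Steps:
C = 841/900 (C = (-1 + 1/(25 + 5))² = (-1 + 1/30)² = (-29/30)² = 841/900 ≈ 0.93444)
√(-2 - 5) + C*k = √(-2 - 5) + (841/900)*2 = √(-7) + 841/450 = I*√7 + 841/450 = 841/450 + I*√7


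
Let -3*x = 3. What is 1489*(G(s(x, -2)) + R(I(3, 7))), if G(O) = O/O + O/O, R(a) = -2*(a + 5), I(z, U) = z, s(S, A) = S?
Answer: -20846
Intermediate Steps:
x = -1 (x = -⅓*3 = -1)
R(a) = -10 - 2*a (R(a) = -2*(5 + a) = -10 - 2*a)
G(O) = 2 (G(O) = 1 + 1 = 2)
1489*(G(s(x, -2)) + R(I(3, 7))) = 1489*(2 + (-10 - 2*3)) = 1489*(2 + (-10 - 6)) = 1489*(2 - 16) = 1489*(-14) = -20846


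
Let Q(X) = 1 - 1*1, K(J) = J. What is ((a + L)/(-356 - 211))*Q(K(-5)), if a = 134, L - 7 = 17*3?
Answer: 0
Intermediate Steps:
L = 58 (L = 7 + 17*3 = 7 + 51 = 58)
Q(X) = 0 (Q(X) = 1 - 1 = 0)
((a + L)/(-356 - 211))*Q(K(-5)) = ((134 + 58)/(-356 - 211))*0 = (192/(-567))*0 = (192*(-1/567))*0 = -64/189*0 = 0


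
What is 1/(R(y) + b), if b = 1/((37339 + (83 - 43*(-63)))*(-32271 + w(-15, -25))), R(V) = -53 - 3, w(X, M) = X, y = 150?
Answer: -1295669466/72557490097 ≈ -0.017857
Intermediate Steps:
R(V) = -56
b = -1/1295669466 (b = 1/((37339 + (83 - 43*(-63)))*(-32271 - 15)) = 1/((37339 + (83 + 2709))*(-32286)) = 1/((37339 + 2792)*(-32286)) = 1/(40131*(-32286)) = 1/(-1295669466) = -1/1295669466 ≈ -7.7180e-10)
1/(R(y) + b) = 1/(-56 - 1/1295669466) = 1/(-72557490097/1295669466) = -1295669466/72557490097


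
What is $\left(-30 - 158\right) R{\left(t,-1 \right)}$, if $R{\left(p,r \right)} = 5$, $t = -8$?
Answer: $-940$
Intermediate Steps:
$\left(-30 - 158\right) R{\left(t,-1 \right)} = \left(-30 - 158\right) 5 = \left(-188\right) 5 = -940$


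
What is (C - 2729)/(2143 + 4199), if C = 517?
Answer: -158/453 ≈ -0.34879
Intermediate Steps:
(C - 2729)/(2143 + 4199) = (517 - 2729)/(2143 + 4199) = -2212/6342 = -2212*1/6342 = -158/453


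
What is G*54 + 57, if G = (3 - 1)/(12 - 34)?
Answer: 573/11 ≈ 52.091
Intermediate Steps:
G = -1/11 (G = 2/(-22) = 2*(-1/22) = -1/11 ≈ -0.090909)
G*54 + 57 = -1/11*54 + 57 = -54/11 + 57 = 573/11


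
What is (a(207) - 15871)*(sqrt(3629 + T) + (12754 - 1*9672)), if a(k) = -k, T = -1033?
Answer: -49552396 - 32156*sqrt(649) ≈ -5.0372e+7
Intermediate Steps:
(a(207) - 15871)*(sqrt(3629 + T) + (12754 - 1*9672)) = (-1*207 - 15871)*(sqrt(3629 - 1033) + (12754 - 1*9672)) = (-207 - 15871)*(sqrt(2596) + (12754 - 9672)) = -16078*(2*sqrt(649) + 3082) = -16078*(3082 + 2*sqrt(649)) = -49552396 - 32156*sqrt(649)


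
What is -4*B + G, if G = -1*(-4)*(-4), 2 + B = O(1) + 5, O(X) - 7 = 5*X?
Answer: -76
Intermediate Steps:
O(X) = 7 + 5*X
B = 15 (B = -2 + ((7 + 5*1) + 5) = -2 + ((7 + 5) + 5) = -2 + (12 + 5) = -2 + 17 = 15)
G = -16 (G = 4*(-4) = -16)
-4*B + G = -4*15 - 16 = -60 - 16 = -76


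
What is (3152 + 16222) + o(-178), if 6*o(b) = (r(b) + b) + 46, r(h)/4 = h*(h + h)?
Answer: 184792/3 ≈ 61597.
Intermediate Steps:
r(h) = 8*h² (r(h) = 4*(h*(h + h)) = 4*(h*(2*h)) = 4*(2*h²) = 8*h²)
o(b) = 23/3 + b/6 + 4*b²/3 (o(b) = ((8*b² + b) + 46)/6 = ((b + 8*b²) + 46)/6 = (46 + b + 8*b²)/6 = 23/3 + b/6 + 4*b²/3)
(3152 + 16222) + o(-178) = (3152 + 16222) + (23/3 + (⅙)*(-178) + (4/3)*(-178)²) = 19374 + (23/3 - 89/3 + (4/3)*31684) = 19374 + (23/3 - 89/3 + 126736/3) = 19374 + 126670/3 = 184792/3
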